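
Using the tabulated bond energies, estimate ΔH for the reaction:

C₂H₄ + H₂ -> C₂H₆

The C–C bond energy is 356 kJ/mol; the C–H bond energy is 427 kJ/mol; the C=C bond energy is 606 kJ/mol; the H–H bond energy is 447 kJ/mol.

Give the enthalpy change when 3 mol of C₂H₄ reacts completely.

Bonds broken (reactants):
  C–H: 4 × 427 = 1708
  C=C: 1 × 606 = 606
  H–H: 1 × 447 = 447
  Σ(broken) = 2761 kJ
Bonds formed (products):
  C–C: 1 × 356 = 356
  C–H: 6 × 427 = 2562
  Σ(formed) = 2918 kJ
ΔH = Σ(broken) − Σ(formed) = 2761 − 2918 = −157 kJ
For 3× the reaction as written: 3 × (−157) = −471 kJ

ΔH = −471 kJ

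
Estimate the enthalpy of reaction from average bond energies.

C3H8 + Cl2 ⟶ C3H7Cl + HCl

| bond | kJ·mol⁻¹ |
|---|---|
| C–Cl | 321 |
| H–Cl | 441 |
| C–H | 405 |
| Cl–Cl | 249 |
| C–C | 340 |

Bonds broken (reactants):
  C–C: 2 × 340 = 680
  C–H: 8 × 405 = 3240
  Cl–Cl: 1 × 249 = 249
  Σ(broken) = 4169 kJ
Bonds formed (products):
  C–C: 2 × 340 = 680
  C–Cl: 1 × 321 = 321
  C–H: 7 × 405 = 2835
  H–Cl: 1 × 441 = 441
  Σ(formed) = 4277 kJ
ΔH = Σ(broken) − Σ(formed) = 4169 − 4277 = −108 kJ

ΔH ≈ −108 kJ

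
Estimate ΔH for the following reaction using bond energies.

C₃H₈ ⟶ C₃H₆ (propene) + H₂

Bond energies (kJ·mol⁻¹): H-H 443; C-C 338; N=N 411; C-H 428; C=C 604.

ΔH ≈ +147 kJ

Bonds broken (reactants):
  C-C: 2 × 338 = 676
  C-H: 8 × 428 = 3424
  Σ(broken) = 4100 kJ
Bonds formed (products):
  C-C: 1 × 338 = 338
  C-H: 6 × 428 = 2568
  C=C: 1 × 604 = 604
  H-H: 1 × 443 = 443
  Σ(formed) = 3953 kJ
ΔH = Σ(broken) − Σ(formed) = 4100 − 3953 = +147 kJ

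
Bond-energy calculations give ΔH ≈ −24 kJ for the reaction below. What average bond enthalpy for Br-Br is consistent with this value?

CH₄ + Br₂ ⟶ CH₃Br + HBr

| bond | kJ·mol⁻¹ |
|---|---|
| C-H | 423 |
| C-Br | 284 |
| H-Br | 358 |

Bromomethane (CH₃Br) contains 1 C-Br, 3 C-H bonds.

D(Br-Br) ≈ 195 kJ/mol

Let D be the Br-Br bond energy.
Σ(broken) = 1×D + 4×423 = 1692 + D
Σ(formed) = 1×284 + 3×423 + 1×358 = 1911
ΔH = Σ(broken) − Σ(formed) = (1692 + D) − (1911) = −219 + D
Setting this equal to −24 kJ gives D = 195 kJ/mol.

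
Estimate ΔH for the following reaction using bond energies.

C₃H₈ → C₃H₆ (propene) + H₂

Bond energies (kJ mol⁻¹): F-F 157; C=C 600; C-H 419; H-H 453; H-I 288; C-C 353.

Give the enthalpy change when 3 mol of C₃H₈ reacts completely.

ΔH = +414 kJ

Bonds broken (reactants):
  C-C: 2 × 353 = 706
  C-H: 8 × 419 = 3352
  Σ(broken) = 4058 kJ
Bonds formed (products):
  C-C: 1 × 353 = 353
  C-H: 6 × 419 = 2514
  C=C: 1 × 600 = 600
  H-H: 1 × 453 = 453
  Σ(formed) = 3920 kJ
ΔH = Σ(broken) − Σ(formed) = 4058 − 3920 = +138 kJ
For 3× the reaction as written: 3 × (+138) = +414 kJ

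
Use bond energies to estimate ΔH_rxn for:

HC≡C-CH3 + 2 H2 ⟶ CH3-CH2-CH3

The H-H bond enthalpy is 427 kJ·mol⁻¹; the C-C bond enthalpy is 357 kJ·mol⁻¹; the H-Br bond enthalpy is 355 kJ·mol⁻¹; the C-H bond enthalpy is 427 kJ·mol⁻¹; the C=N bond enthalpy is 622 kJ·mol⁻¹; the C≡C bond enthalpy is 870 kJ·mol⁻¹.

Bonds broken (reactants):
  C≡C: 1 × 870 = 870
  C-C: 1 × 357 = 357
  C-H: 4 × 427 = 1708
  H-H: 2 × 427 = 854
  Σ(broken) = 3789 kJ
Bonds formed (products):
  C-C: 2 × 357 = 714
  C-H: 8 × 427 = 3416
  Σ(formed) = 4130 kJ
ΔH = Σ(broken) − Σ(formed) = 3789 − 4130 = −341 kJ

ΔH ≈ −341 kJ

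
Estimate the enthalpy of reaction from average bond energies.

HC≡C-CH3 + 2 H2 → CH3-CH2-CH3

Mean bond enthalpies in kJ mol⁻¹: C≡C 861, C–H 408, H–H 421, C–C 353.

Bonds broken (reactants):
  C≡C: 1 × 861 = 861
  C–C: 1 × 353 = 353
  C–H: 4 × 408 = 1632
  H–H: 2 × 421 = 842
  Σ(broken) = 3688 kJ
Bonds formed (products):
  C–C: 2 × 353 = 706
  C–H: 8 × 408 = 3264
  Σ(formed) = 3970 kJ
ΔH = Σ(broken) − Σ(formed) = 3688 − 3970 = −282 kJ

ΔH ≈ −282 kJ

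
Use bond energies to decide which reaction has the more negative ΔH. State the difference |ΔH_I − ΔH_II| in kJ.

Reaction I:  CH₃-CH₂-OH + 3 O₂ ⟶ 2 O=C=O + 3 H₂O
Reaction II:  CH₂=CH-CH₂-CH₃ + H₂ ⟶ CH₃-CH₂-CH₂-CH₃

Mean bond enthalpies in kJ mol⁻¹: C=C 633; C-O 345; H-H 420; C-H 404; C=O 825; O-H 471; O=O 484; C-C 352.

Reaction I:
  Bonds broken (reactants):
    C-C: 1 × 352 = 352
    C-H: 5 × 404 = 2020
    C-O: 1 × 345 = 345
    O-H: 1 × 471 = 471
    O=O: 3 × 484 = 1452
    Σ(broken) = 4640 kJ
  Bonds formed (products):
    C=O: 4 × 825 = 3300
    O-H: 6 × 471 = 2826
    Σ(formed) = 6126 kJ
  ΔH_I = 4640 − 6126 = −1486 kJ
Reaction II:
  Bonds broken (reactants):
    C-C: 2 × 352 = 704
    C-H: 8 × 404 = 3232
    C=C: 1 × 633 = 633
    H-H: 1 × 420 = 420
    Σ(broken) = 4989 kJ
  Bonds formed (products):
    C-C: 3 × 352 = 1056
    C-H: 10 × 404 = 4040
    Σ(formed) = 5096 kJ
  ΔH_II = 4989 − 5096 = −107 kJ
ΔH_I − ΔH_II = −1379 kJ, so reaction I has the more negative ΔH; |ΔH_I − ΔH_II| = 1379 kJ.

Reaction I, by 1379 kJ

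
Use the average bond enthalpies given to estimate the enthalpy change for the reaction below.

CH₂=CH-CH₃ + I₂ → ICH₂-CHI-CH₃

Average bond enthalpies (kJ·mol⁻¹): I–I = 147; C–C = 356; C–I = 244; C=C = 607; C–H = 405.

ΔH ≈ −90 kJ

Bonds broken (reactants):
  C–C: 1 × 356 = 356
  C–H: 6 × 405 = 2430
  C=C: 1 × 607 = 607
  I–I: 1 × 147 = 147
  Σ(broken) = 3540 kJ
Bonds formed (products):
  C–C: 2 × 356 = 712
  C–H: 6 × 405 = 2430
  C–I: 2 × 244 = 488
  Σ(formed) = 3630 kJ
ΔH = Σ(broken) − Σ(formed) = 3540 − 3630 = −90 kJ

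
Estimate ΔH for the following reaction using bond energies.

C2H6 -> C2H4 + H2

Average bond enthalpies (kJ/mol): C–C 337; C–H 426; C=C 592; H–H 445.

Bonds broken (reactants):
  C–C: 1 × 337 = 337
  C–H: 6 × 426 = 2556
  Σ(broken) = 2893 kJ
Bonds formed (products):
  C–H: 4 × 426 = 1704
  C=C: 1 × 592 = 592
  H–H: 1 × 445 = 445
  Σ(formed) = 2741 kJ
ΔH = Σ(broken) − Σ(formed) = 2893 − 2741 = +152 kJ

ΔH ≈ +152 kJ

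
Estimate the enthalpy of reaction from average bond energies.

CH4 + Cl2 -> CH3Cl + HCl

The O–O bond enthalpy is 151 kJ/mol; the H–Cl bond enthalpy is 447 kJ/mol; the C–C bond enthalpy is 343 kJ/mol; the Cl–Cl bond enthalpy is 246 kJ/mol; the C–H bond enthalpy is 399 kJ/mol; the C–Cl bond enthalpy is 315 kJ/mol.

ΔH ≈ −117 kJ

Bonds broken (reactants):
  C–H: 4 × 399 = 1596
  Cl–Cl: 1 × 246 = 246
  Σ(broken) = 1842 kJ
Bonds formed (products):
  C–Cl: 1 × 315 = 315
  C–H: 3 × 399 = 1197
  H–Cl: 1 × 447 = 447
  Σ(formed) = 1959 kJ
ΔH = Σ(broken) − Σ(formed) = 1842 − 1959 = −117 kJ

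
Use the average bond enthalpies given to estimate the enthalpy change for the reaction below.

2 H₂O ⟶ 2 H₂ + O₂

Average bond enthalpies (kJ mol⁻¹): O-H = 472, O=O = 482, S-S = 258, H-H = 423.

ΔH ≈ +560 kJ

Bonds broken (reactants):
  O-H: 4 × 472 = 1888
  Σ(broken) = 1888 kJ
Bonds formed (products):
  H-H: 2 × 423 = 846
  O=O: 1 × 482 = 482
  Σ(formed) = 1328 kJ
ΔH = Σ(broken) − Σ(formed) = 1888 − 1328 = +560 kJ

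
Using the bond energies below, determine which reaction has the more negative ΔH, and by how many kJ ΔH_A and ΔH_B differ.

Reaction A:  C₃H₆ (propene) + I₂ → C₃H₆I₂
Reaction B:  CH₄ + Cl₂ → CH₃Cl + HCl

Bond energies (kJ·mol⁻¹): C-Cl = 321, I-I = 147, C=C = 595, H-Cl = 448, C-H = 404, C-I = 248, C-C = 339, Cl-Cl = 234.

Reaction B, by 38 kJ

Reaction A:
  Bonds broken (reactants):
    C-C: 1 × 339 = 339
    C-H: 6 × 404 = 2424
    C=C: 1 × 595 = 595
    I-I: 1 × 147 = 147
    Σ(broken) = 3505 kJ
  Bonds formed (products):
    C-C: 2 × 339 = 678
    C-H: 6 × 404 = 2424
    C-I: 2 × 248 = 496
    Σ(formed) = 3598 kJ
  ΔH_A = 3505 − 3598 = −93 kJ
Reaction B:
  Bonds broken (reactants):
    C-H: 4 × 404 = 1616
    Cl-Cl: 1 × 234 = 234
    Σ(broken) = 1850 kJ
  Bonds formed (products):
    C-Cl: 1 × 321 = 321
    C-H: 3 × 404 = 1212
    H-Cl: 1 × 448 = 448
    Σ(formed) = 1981 kJ
  ΔH_B = 1850 − 1981 = −131 kJ
ΔH_A − ΔH_B = +38 kJ, so reaction B has the more negative ΔH; |ΔH_A − ΔH_B| = 38 kJ.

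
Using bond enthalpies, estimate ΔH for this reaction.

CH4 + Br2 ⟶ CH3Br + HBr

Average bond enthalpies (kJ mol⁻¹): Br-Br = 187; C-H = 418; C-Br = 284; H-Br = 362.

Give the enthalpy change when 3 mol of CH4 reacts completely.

ΔH = −123 kJ

Bonds broken (reactants):
  Br-Br: 1 × 187 = 187
  C-H: 4 × 418 = 1672
  Σ(broken) = 1859 kJ
Bonds formed (products):
  C-Br: 1 × 284 = 284
  C-H: 3 × 418 = 1254
  H-Br: 1 × 362 = 362
  Σ(formed) = 1900 kJ
ΔH = Σ(broken) − Σ(formed) = 1859 − 1900 = −41 kJ
For 3× the reaction as written: 3 × (−41) = −123 kJ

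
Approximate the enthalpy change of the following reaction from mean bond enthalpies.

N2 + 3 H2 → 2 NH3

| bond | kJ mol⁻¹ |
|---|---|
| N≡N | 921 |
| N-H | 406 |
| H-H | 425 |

Bonds broken (reactants):
  H-H: 3 × 425 = 1275
  N≡N: 1 × 921 = 921
  Σ(broken) = 2196 kJ
Bonds formed (products):
  N-H: 6 × 406 = 2436
  Σ(formed) = 2436 kJ
ΔH = Σ(broken) − Σ(formed) = 2196 − 2436 = −240 kJ

ΔH ≈ −240 kJ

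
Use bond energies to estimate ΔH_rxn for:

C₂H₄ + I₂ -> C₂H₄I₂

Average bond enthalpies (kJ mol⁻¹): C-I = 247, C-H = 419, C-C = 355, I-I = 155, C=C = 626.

ΔH ≈ −68 kJ

Bonds broken (reactants):
  C-H: 4 × 419 = 1676
  C=C: 1 × 626 = 626
  I-I: 1 × 155 = 155
  Σ(broken) = 2457 kJ
Bonds formed (products):
  C-C: 1 × 355 = 355
  C-H: 4 × 419 = 1676
  C-I: 2 × 247 = 494
  Σ(formed) = 2525 kJ
ΔH = Σ(broken) − Σ(formed) = 2457 − 2525 = −68 kJ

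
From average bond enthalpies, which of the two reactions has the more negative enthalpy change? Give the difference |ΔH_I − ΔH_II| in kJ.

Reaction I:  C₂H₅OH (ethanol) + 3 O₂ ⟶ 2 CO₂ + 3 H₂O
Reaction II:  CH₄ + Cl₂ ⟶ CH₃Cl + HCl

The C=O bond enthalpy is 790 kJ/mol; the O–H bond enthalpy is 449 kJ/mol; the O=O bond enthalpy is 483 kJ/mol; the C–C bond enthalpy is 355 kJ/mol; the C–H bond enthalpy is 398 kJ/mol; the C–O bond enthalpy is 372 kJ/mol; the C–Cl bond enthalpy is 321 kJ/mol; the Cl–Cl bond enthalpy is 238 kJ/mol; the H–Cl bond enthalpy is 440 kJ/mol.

Reaction I:
  Bonds broken (reactants):
    C–C: 1 × 355 = 355
    C–H: 5 × 398 = 1990
    C–O: 1 × 372 = 372
    O–H: 1 × 449 = 449
    O=O: 3 × 483 = 1449
    Σ(broken) = 4615 kJ
  Bonds formed (products):
    C=O: 4 × 790 = 3160
    O–H: 6 × 449 = 2694
    Σ(formed) = 5854 kJ
  ΔH_I = 4615 − 5854 = −1239 kJ
Reaction II:
  Bonds broken (reactants):
    C–H: 4 × 398 = 1592
    Cl–Cl: 1 × 238 = 238
    Σ(broken) = 1830 kJ
  Bonds formed (products):
    C–Cl: 1 × 321 = 321
    C–H: 3 × 398 = 1194
    H–Cl: 1 × 440 = 440
    Σ(formed) = 1955 kJ
  ΔH_II = 1830 − 1955 = −125 kJ
ΔH_I − ΔH_II = −1114 kJ, so reaction I has the more negative ΔH; |ΔH_I − ΔH_II| = 1114 kJ.

Reaction I, by 1114 kJ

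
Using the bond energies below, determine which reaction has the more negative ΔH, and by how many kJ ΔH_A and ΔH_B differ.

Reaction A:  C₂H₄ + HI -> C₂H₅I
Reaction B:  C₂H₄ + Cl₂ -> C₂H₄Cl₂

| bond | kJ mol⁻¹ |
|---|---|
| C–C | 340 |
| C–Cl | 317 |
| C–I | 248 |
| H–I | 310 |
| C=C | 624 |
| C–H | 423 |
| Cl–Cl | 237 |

Reaction A:
  Bonds broken (reactants):
    C–H: 4 × 423 = 1692
    C=C: 1 × 624 = 624
    H–I: 1 × 310 = 310
    Σ(broken) = 2626 kJ
  Bonds formed (products):
    C–C: 1 × 340 = 340
    C–H: 5 × 423 = 2115
    C–I: 1 × 248 = 248
    Σ(formed) = 2703 kJ
  ΔH_A = 2626 − 2703 = −77 kJ
Reaction B:
  Bonds broken (reactants):
    C–H: 4 × 423 = 1692
    C=C: 1 × 624 = 624
    Cl–Cl: 1 × 237 = 237
    Σ(broken) = 2553 kJ
  Bonds formed (products):
    C–C: 1 × 340 = 340
    C–Cl: 2 × 317 = 634
    C–H: 4 × 423 = 1692
    Σ(formed) = 2666 kJ
  ΔH_B = 2553 − 2666 = −113 kJ
ΔH_A − ΔH_B = +36 kJ, so reaction B has the more negative ΔH; |ΔH_A − ΔH_B| = 36 kJ.

Reaction B, by 36 kJ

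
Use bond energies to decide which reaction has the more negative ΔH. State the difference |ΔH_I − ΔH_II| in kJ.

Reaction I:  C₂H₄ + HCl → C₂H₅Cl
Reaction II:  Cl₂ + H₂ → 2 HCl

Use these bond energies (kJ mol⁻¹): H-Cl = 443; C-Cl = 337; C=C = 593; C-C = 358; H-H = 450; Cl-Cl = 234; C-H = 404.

Reaction I:
  Bonds broken (reactants):
    C-H: 4 × 404 = 1616
    C=C: 1 × 593 = 593
    H-Cl: 1 × 443 = 443
    Σ(broken) = 2652 kJ
  Bonds formed (products):
    C-C: 1 × 358 = 358
    C-Cl: 1 × 337 = 337
    C-H: 5 × 404 = 2020
    Σ(formed) = 2715 kJ
  ΔH_I = 2652 − 2715 = −63 kJ
Reaction II:
  Bonds broken (reactants):
    Cl-Cl: 1 × 234 = 234
    H-H: 1 × 450 = 450
    Σ(broken) = 684 kJ
  Bonds formed (products):
    H-Cl: 2 × 443 = 886
    Σ(formed) = 886 kJ
  ΔH_II = 684 − 886 = −202 kJ
ΔH_I − ΔH_II = +139 kJ, so reaction II has the more negative ΔH; |ΔH_I − ΔH_II| = 139 kJ.

Reaction II, by 139 kJ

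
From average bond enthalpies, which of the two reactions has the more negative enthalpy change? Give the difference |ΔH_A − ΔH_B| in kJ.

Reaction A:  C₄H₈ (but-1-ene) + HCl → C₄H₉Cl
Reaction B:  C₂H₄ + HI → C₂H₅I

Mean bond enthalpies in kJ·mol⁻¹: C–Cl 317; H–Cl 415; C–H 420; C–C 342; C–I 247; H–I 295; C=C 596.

Reaction B, by 50 kJ

Reaction A:
  Bonds broken (reactants):
    C–C: 2 × 342 = 684
    C–H: 8 × 420 = 3360
    C=C: 1 × 596 = 596
    H–Cl: 1 × 415 = 415
    Σ(broken) = 5055 kJ
  Bonds formed (products):
    C–C: 3 × 342 = 1026
    C–Cl: 1 × 317 = 317
    C–H: 9 × 420 = 3780
    Σ(formed) = 5123 kJ
  ΔH_A = 5055 − 5123 = −68 kJ
Reaction B:
  Bonds broken (reactants):
    C–H: 4 × 420 = 1680
    C=C: 1 × 596 = 596
    H–I: 1 × 295 = 295
    Σ(broken) = 2571 kJ
  Bonds formed (products):
    C–C: 1 × 342 = 342
    C–H: 5 × 420 = 2100
    C–I: 1 × 247 = 247
    Σ(formed) = 2689 kJ
  ΔH_B = 2571 − 2689 = −118 kJ
ΔH_A − ΔH_B = +50 kJ, so reaction B has the more negative ΔH; |ΔH_A − ΔH_B| = 50 kJ.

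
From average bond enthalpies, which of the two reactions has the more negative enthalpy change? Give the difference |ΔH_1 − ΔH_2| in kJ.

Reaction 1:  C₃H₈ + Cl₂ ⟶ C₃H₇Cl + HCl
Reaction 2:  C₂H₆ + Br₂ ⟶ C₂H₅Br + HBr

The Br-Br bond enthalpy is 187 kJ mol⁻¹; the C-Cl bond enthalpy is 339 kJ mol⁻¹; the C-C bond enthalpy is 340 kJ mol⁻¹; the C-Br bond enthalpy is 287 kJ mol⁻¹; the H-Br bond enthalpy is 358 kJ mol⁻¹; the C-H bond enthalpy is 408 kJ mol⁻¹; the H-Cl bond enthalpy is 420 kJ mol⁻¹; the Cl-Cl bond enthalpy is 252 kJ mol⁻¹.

Reaction 1:
  Bonds broken (reactants):
    C-C: 2 × 340 = 680
    C-H: 8 × 408 = 3264
    Cl-Cl: 1 × 252 = 252
    Σ(broken) = 4196 kJ
  Bonds formed (products):
    C-C: 2 × 340 = 680
    C-Cl: 1 × 339 = 339
    C-H: 7 × 408 = 2856
    H-Cl: 1 × 420 = 420
    Σ(formed) = 4295 kJ
  ΔH_1 = 4196 − 4295 = −99 kJ
Reaction 2:
  Bonds broken (reactants):
    Br-Br: 1 × 187 = 187
    C-C: 1 × 340 = 340
    C-H: 6 × 408 = 2448
    Σ(broken) = 2975 kJ
  Bonds formed (products):
    C-Br: 1 × 287 = 287
    C-C: 1 × 340 = 340
    C-H: 5 × 408 = 2040
    H-Br: 1 × 358 = 358
    Σ(formed) = 3025 kJ
  ΔH_2 = 2975 − 3025 = −50 kJ
ΔH_1 − ΔH_2 = −49 kJ, so reaction 1 has the more negative ΔH; |ΔH_1 − ΔH_2| = 49 kJ.

Reaction 1, by 49 kJ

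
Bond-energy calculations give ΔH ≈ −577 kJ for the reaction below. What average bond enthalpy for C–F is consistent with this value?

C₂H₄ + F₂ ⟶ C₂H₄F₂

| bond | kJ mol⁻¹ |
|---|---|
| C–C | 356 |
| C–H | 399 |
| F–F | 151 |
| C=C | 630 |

Let D be the C–F bond energy.
Σ(broken) = 4×399 + 1×630 + 1×151 = 2377
Σ(formed) = 1×356 + 2×D + 4×399 = 1952 + 2D
ΔH = Σ(broken) − Σ(formed) = (2377) − (1952 + 2D) = +425 − 2D
Setting this equal to −577 kJ gives 2D = 1002, so D = 501 kJ/mol.

D(C–F) ≈ 501 kJ/mol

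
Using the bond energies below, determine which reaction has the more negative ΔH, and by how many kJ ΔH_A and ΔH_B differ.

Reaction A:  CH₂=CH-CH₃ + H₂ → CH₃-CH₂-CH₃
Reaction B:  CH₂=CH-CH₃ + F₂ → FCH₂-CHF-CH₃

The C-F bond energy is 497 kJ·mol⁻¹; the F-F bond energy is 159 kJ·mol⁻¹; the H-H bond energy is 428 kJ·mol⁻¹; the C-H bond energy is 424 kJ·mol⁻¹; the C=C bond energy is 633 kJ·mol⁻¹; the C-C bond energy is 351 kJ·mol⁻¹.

Reaction B, by 415 kJ

Reaction A:
  Bonds broken (reactants):
    C-C: 1 × 351 = 351
    C-H: 6 × 424 = 2544
    C=C: 1 × 633 = 633
    H-H: 1 × 428 = 428
    Σ(broken) = 3956 kJ
  Bonds formed (products):
    C-C: 2 × 351 = 702
    C-H: 8 × 424 = 3392
    Σ(formed) = 4094 kJ
  ΔH_A = 3956 − 4094 = −138 kJ
Reaction B:
  Bonds broken (reactants):
    C-C: 1 × 351 = 351
    C-H: 6 × 424 = 2544
    C=C: 1 × 633 = 633
    F-F: 1 × 159 = 159
    Σ(broken) = 3687 kJ
  Bonds formed (products):
    C-C: 2 × 351 = 702
    C-F: 2 × 497 = 994
    C-H: 6 × 424 = 2544
    Σ(formed) = 4240 kJ
  ΔH_B = 3687 − 4240 = −553 kJ
ΔH_A − ΔH_B = +415 kJ, so reaction B has the more negative ΔH; |ΔH_A − ΔH_B| = 415 kJ.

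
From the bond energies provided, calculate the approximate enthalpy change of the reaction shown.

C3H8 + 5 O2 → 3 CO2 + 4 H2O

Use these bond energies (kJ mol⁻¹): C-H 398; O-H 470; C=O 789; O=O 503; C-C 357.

Bonds broken (reactants):
  C-C: 2 × 357 = 714
  C-H: 8 × 398 = 3184
  O=O: 5 × 503 = 2515
  Σ(broken) = 6413 kJ
Bonds formed (products):
  C=O: 6 × 789 = 4734
  O-H: 8 × 470 = 3760
  Σ(formed) = 8494 kJ
ΔH = Σ(broken) − Σ(formed) = 6413 − 8494 = −2081 kJ

ΔH ≈ −2081 kJ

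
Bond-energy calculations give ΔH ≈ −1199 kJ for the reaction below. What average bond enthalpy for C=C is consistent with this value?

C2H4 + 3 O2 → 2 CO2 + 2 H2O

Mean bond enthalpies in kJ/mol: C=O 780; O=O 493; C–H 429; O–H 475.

Let D be the C=C bond energy.
Σ(broken) = 4×429 + 1×D + 3×493 = 3195 + D
Σ(formed) = 4×780 + 4×475 = 5020
ΔH = Σ(broken) − Σ(formed) = (3195 + D) − (5020) = −1825 + D
Setting this equal to −1199 kJ gives D = 626 kJ/mol.

D(C=C) ≈ 626 kJ/mol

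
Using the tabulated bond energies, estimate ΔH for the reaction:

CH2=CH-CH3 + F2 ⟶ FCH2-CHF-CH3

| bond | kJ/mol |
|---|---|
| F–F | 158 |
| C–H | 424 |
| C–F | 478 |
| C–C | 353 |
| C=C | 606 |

ΔH ≈ −545 kJ

Bonds broken (reactants):
  C–C: 1 × 353 = 353
  C–H: 6 × 424 = 2544
  C=C: 1 × 606 = 606
  F–F: 1 × 158 = 158
  Σ(broken) = 3661 kJ
Bonds formed (products):
  C–C: 2 × 353 = 706
  C–F: 2 × 478 = 956
  C–H: 6 × 424 = 2544
  Σ(formed) = 4206 kJ
ΔH = Σ(broken) − Σ(formed) = 3661 − 4206 = −545 kJ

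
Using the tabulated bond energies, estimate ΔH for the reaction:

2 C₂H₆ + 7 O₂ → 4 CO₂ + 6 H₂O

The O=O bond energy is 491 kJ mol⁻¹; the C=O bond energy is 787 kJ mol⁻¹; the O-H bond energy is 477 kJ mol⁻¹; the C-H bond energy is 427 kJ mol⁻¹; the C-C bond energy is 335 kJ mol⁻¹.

Bonds broken (reactants):
  C-C: 2 × 335 = 670
  C-H: 12 × 427 = 5124
  O=O: 7 × 491 = 3437
  Σ(broken) = 9231 kJ
Bonds formed (products):
  C=O: 8 × 787 = 6296
  O-H: 12 × 477 = 5724
  Σ(formed) = 12020 kJ
ΔH = Σ(broken) − Σ(formed) = 9231 − 12020 = −2789 kJ

ΔH ≈ −2789 kJ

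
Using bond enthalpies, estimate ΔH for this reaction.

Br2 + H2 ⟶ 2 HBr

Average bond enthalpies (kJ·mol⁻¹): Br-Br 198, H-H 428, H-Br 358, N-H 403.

ΔH ≈ −90 kJ

Bonds broken (reactants):
  Br-Br: 1 × 198 = 198
  H-H: 1 × 428 = 428
  Σ(broken) = 626 kJ
Bonds formed (products):
  H-Br: 2 × 358 = 716
  Σ(formed) = 716 kJ
ΔH = Σ(broken) − Σ(formed) = 626 − 716 = −90 kJ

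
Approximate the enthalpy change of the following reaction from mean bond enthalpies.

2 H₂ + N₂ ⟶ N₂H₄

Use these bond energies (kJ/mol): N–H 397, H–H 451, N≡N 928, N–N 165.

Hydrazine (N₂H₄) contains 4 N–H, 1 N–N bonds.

ΔH ≈ +77 kJ

Bonds broken (reactants):
  H–H: 2 × 451 = 902
  N≡N: 1 × 928 = 928
  Σ(broken) = 1830 kJ
Bonds formed (products):
  N–H: 4 × 397 = 1588
  N–N: 1 × 165 = 165
  Σ(formed) = 1753 kJ
ΔH = Σ(broken) − Σ(formed) = 1830 − 1753 = +77 kJ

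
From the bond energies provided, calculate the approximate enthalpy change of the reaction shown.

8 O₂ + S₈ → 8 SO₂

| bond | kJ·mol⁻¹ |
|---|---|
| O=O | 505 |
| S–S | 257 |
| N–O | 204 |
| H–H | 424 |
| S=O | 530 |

Bonds broken (reactants):
  O=O: 8 × 505 = 4040
  S–S: 8 × 257 = 2056
  Σ(broken) = 6096 kJ
Bonds formed (products):
  S=O: 16 × 530 = 8480
  Σ(formed) = 8480 kJ
ΔH = Σ(broken) − Σ(formed) = 6096 − 8480 = −2384 kJ

ΔH ≈ −2384 kJ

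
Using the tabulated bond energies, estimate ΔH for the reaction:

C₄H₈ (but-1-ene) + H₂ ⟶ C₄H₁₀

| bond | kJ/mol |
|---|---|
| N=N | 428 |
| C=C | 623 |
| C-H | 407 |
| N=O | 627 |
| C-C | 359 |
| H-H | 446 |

ΔH ≈ −104 kJ

Bonds broken (reactants):
  C-C: 2 × 359 = 718
  C-H: 8 × 407 = 3256
  C=C: 1 × 623 = 623
  H-H: 1 × 446 = 446
  Σ(broken) = 5043 kJ
Bonds formed (products):
  C-C: 3 × 359 = 1077
  C-H: 10 × 407 = 4070
  Σ(formed) = 5147 kJ
ΔH = Σ(broken) − Σ(formed) = 5043 − 5147 = −104 kJ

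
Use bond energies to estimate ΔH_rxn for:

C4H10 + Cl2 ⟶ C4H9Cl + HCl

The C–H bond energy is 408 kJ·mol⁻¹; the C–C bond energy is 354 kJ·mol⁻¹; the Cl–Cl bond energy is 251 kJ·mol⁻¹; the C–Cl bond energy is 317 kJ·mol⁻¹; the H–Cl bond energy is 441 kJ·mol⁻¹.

ΔH ≈ −99 kJ

Bonds broken (reactants):
  C–C: 3 × 354 = 1062
  C–H: 10 × 408 = 4080
  Cl–Cl: 1 × 251 = 251
  Σ(broken) = 5393 kJ
Bonds formed (products):
  C–C: 3 × 354 = 1062
  C–Cl: 1 × 317 = 317
  C–H: 9 × 408 = 3672
  H–Cl: 1 × 441 = 441
  Σ(formed) = 5492 kJ
ΔH = Σ(broken) − Σ(formed) = 5393 − 5492 = −99 kJ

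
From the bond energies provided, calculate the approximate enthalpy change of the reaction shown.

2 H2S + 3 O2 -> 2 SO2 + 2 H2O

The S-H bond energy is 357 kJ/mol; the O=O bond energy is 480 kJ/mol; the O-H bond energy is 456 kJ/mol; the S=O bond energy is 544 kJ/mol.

Bonds broken (reactants):
  O=O: 3 × 480 = 1440
  S-H: 4 × 357 = 1428
  Σ(broken) = 2868 kJ
Bonds formed (products):
  O-H: 4 × 456 = 1824
  S=O: 4 × 544 = 2176
  Σ(formed) = 4000 kJ
ΔH = Σ(broken) − Σ(formed) = 2868 − 4000 = −1132 kJ

ΔH ≈ −1132 kJ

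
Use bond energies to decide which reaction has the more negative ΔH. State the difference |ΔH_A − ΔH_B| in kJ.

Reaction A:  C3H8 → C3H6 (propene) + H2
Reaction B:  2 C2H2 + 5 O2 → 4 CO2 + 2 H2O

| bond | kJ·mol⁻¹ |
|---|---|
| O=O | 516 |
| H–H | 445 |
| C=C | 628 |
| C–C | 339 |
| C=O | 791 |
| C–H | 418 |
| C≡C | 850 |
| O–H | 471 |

Reaction B, by 2362 kJ

Reaction A:
  Bonds broken (reactants):
    C–C: 2 × 339 = 678
    C–H: 8 × 418 = 3344
    Σ(broken) = 4022 kJ
  Bonds formed (products):
    C–C: 1 × 339 = 339
    C–H: 6 × 418 = 2508
    C=C: 1 × 628 = 628
    H–H: 1 × 445 = 445
    Σ(formed) = 3920 kJ
  ΔH_A = 4022 − 3920 = +102 kJ
Reaction B:
  Bonds broken (reactants):
    C≡C: 2 × 850 = 1700
    C–H: 4 × 418 = 1672
    O=O: 5 × 516 = 2580
    Σ(broken) = 5952 kJ
  Bonds formed (products):
    C=O: 8 × 791 = 6328
    O–H: 4 × 471 = 1884
    Σ(formed) = 8212 kJ
  ΔH_B = 5952 − 8212 = −2260 kJ
ΔH_A − ΔH_B = +2362 kJ, so reaction B has the more negative ΔH; |ΔH_A − ΔH_B| = 2362 kJ.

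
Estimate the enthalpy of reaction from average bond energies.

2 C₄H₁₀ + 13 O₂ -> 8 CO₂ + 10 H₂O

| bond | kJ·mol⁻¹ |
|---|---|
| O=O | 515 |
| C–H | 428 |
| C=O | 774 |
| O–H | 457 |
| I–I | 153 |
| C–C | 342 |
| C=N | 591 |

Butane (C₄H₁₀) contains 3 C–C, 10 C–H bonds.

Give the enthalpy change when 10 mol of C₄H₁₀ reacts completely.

Bonds broken (reactants):
  C–C: 6 × 342 = 2052
  C–H: 20 × 428 = 8560
  O=O: 13 × 515 = 6695
  Σ(broken) = 17307 kJ
Bonds formed (products):
  C=O: 16 × 774 = 12384
  O–H: 20 × 457 = 9140
  Σ(formed) = 21524 kJ
ΔH = Σ(broken) − Σ(formed) = 17307 − 21524 = −4217 kJ
For 5× the reaction as written: 5 × (−4217) = −21085 kJ

ΔH = −21085 kJ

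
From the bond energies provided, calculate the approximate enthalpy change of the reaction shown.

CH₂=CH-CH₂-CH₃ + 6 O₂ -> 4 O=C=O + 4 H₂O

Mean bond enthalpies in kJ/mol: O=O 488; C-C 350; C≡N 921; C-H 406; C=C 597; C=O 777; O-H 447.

Bonds broken (reactants):
  C-C: 2 × 350 = 700
  C-H: 8 × 406 = 3248
  C=C: 1 × 597 = 597
  O=O: 6 × 488 = 2928
  Σ(broken) = 7473 kJ
Bonds formed (products):
  C=O: 8 × 777 = 6216
  O-H: 8 × 447 = 3576
  Σ(formed) = 9792 kJ
ΔH = Σ(broken) − Σ(formed) = 7473 − 9792 = −2319 kJ

ΔH ≈ −2319 kJ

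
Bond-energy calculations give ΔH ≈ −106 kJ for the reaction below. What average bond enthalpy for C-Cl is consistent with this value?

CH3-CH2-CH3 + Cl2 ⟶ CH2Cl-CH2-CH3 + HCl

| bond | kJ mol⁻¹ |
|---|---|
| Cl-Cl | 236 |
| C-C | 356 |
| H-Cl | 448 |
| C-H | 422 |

Let D be the C-Cl bond energy.
Σ(broken) = 2×356 + 8×422 + 1×236 = 4324
Σ(formed) = 2×356 + 1×D + 7×422 + 1×448 = 4114 + D
ΔH = Σ(broken) − Σ(formed) = (4324) − (4114 + D) = +210 − D
Setting this equal to −106 kJ gives D = 316 kJ/mol.

D(C-Cl) ≈ 316 kJ/mol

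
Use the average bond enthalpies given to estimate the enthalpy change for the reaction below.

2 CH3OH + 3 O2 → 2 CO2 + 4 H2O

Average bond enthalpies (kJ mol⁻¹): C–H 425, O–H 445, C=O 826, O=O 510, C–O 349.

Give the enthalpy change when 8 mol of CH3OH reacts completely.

ΔH = −4784 kJ

Bonds broken (reactants):
  C–H: 6 × 425 = 2550
  C–O: 2 × 349 = 698
  O–H: 2 × 445 = 890
  O=O: 3 × 510 = 1530
  Σ(broken) = 5668 kJ
Bonds formed (products):
  C=O: 4 × 826 = 3304
  O–H: 8 × 445 = 3560
  Σ(formed) = 6864 kJ
ΔH = Σ(broken) − Σ(formed) = 5668 − 6864 = −1196 kJ
For 4× the reaction as written: 4 × (−1196) = −4784 kJ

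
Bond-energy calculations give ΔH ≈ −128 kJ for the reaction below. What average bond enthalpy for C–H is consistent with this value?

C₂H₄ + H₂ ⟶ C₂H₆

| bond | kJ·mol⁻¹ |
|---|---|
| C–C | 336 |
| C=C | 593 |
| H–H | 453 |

D(C–H) ≈ 419 kJ/mol

Let D be the C–H bond energy.
Σ(broken) = 4×D + 1×593 + 1×453 = 1046 + 4D
Σ(formed) = 1×336 + 6×D = 336 + 6D
ΔH = Σ(broken) − Σ(formed) = (1046 + 4D) − (336 + 6D) = +710 − 2D
Setting this equal to −128 kJ gives 2D = 838, so D = 419 kJ/mol.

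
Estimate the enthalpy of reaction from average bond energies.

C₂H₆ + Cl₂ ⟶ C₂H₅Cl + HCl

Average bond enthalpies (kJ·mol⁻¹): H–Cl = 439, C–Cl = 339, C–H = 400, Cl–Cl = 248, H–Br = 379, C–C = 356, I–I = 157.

ΔH ≈ −130 kJ

Bonds broken (reactants):
  C–C: 1 × 356 = 356
  C–H: 6 × 400 = 2400
  Cl–Cl: 1 × 248 = 248
  Σ(broken) = 3004 kJ
Bonds formed (products):
  C–C: 1 × 356 = 356
  C–Cl: 1 × 339 = 339
  C–H: 5 × 400 = 2000
  H–Cl: 1 × 439 = 439
  Σ(formed) = 3134 kJ
ΔH = Σ(broken) − Σ(formed) = 3004 − 3134 = −130 kJ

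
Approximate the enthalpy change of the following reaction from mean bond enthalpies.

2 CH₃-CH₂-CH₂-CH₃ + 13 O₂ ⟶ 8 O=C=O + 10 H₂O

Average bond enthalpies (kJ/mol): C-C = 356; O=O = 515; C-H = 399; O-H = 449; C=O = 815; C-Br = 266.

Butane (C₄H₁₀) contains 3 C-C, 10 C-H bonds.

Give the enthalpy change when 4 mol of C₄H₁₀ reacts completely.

Bonds broken (reactants):
  C-C: 6 × 356 = 2136
  C-H: 20 × 399 = 7980
  O=O: 13 × 515 = 6695
  Σ(broken) = 16811 kJ
Bonds formed (products):
  C=O: 16 × 815 = 13040
  O-H: 20 × 449 = 8980
  Σ(formed) = 22020 kJ
ΔH = Σ(broken) − Σ(formed) = 16811 − 22020 = −5209 kJ
For 2× the reaction as written: 2 × (−5209) = −10418 kJ

ΔH = −10418 kJ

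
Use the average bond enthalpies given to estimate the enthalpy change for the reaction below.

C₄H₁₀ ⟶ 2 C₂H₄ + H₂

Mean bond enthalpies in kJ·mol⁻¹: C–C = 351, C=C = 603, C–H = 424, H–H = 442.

Bonds broken (reactants):
  C–C: 3 × 351 = 1053
  C–H: 10 × 424 = 4240
  Σ(broken) = 5293 kJ
Bonds formed (products):
  C–H: 8 × 424 = 3392
  C=C: 2 × 603 = 1206
  H–H: 1 × 442 = 442
  Σ(formed) = 5040 kJ
ΔH = Σ(broken) − Σ(formed) = 5293 − 5040 = +253 kJ

ΔH ≈ +253 kJ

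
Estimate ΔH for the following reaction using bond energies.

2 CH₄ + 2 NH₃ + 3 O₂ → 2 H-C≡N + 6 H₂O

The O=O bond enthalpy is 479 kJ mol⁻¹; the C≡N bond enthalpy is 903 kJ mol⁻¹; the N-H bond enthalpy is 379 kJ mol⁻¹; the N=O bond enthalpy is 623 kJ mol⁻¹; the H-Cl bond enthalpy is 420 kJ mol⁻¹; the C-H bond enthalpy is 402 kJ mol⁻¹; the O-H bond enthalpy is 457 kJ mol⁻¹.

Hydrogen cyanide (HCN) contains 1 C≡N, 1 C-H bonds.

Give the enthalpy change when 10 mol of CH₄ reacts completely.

ΔH = −5835 kJ

Bonds broken (reactants):
  C-H: 8 × 402 = 3216
  N-H: 6 × 379 = 2274
  O=O: 3 × 479 = 1437
  Σ(broken) = 6927 kJ
Bonds formed (products):
  C≡N: 2 × 903 = 1806
  C-H: 2 × 402 = 804
  O-H: 12 × 457 = 5484
  Σ(formed) = 8094 kJ
ΔH = Σ(broken) − Σ(formed) = 6927 − 8094 = −1167 kJ
For 5× the reaction as written: 5 × (−1167) = −5835 kJ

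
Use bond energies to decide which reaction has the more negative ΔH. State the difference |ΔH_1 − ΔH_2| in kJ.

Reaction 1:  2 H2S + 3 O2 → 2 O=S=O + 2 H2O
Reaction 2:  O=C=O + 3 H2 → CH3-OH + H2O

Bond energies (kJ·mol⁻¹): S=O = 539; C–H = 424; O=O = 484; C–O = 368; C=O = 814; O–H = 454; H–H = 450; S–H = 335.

Reaction 1:
  Bonds broken (reactants):
    O=O: 3 × 484 = 1452
    S–H: 4 × 335 = 1340
    Σ(broken) = 2792 kJ
  Bonds formed (products):
    O–H: 4 × 454 = 1816
    S=O: 4 × 539 = 2156
    Σ(formed) = 3972 kJ
  ΔH_1 = 2792 − 3972 = −1180 kJ
Reaction 2:
  Bonds broken (reactants):
    C=O: 2 × 814 = 1628
    H–H: 3 × 450 = 1350
    Σ(broken) = 2978 kJ
  Bonds formed (products):
    C–H: 3 × 424 = 1272
    C–O: 1 × 368 = 368
    O–H: 3 × 454 = 1362
    Σ(formed) = 3002 kJ
  ΔH_2 = 2978 − 3002 = −24 kJ
ΔH_1 − ΔH_2 = −1156 kJ, so reaction 1 has the more negative ΔH; |ΔH_1 − ΔH_2| = 1156 kJ.

Reaction 1, by 1156 kJ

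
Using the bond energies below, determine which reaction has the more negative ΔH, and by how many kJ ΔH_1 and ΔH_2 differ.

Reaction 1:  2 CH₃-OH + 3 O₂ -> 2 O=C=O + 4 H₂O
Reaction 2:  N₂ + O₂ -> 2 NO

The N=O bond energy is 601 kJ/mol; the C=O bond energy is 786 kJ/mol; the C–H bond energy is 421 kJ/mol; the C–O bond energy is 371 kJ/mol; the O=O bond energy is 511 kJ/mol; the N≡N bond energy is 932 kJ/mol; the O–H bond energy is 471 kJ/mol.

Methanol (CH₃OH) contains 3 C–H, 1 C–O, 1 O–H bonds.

Reaction 1, by 1410 kJ

Reaction 1:
  Bonds broken (reactants):
    C–H: 6 × 421 = 2526
    C–O: 2 × 371 = 742
    O–H: 2 × 471 = 942
    O=O: 3 × 511 = 1533
    Σ(broken) = 5743 kJ
  Bonds formed (products):
    C=O: 4 × 786 = 3144
    O–H: 8 × 471 = 3768
    Σ(formed) = 6912 kJ
  ΔH_1 = 5743 − 6912 = −1169 kJ
Reaction 2:
  Bonds broken (reactants):
    N≡N: 1 × 932 = 932
    O=O: 1 × 511 = 511
    Σ(broken) = 1443 kJ
  Bonds formed (products):
    N=O: 2 × 601 = 1202
    Σ(formed) = 1202 kJ
  ΔH_2 = 1443 − 1202 = +241 kJ
ΔH_1 − ΔH_2 = −1410 kJ, so reaction 1 has the more negative ΔH; |ΔH_1 − ΔH_2| = 1410 kJ.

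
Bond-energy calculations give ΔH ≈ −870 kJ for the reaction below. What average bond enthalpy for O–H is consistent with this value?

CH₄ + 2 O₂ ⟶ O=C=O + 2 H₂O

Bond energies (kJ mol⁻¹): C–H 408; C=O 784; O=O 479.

D(O–H) ≈ 473 kJ/mol

Let D be the O–H bond energy.
Σ(broken) = 4×408 + 2×479 = 2590
Σ(formed) = 2×784 + 4×D = 1568 + 4D
ΔH = Σ(broken) − Σ(formed) = (2590) − (1568 + 4D) = +1022 − 4D
Setting this equal to −870 kJ gives 4D = 1892, so D = 473 kJ/mol.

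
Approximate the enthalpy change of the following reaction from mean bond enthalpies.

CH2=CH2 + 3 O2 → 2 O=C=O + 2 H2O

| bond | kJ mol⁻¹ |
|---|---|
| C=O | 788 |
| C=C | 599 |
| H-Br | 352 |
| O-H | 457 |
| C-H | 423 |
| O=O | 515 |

ΔH ≈ −1144 kJ

Bonds broken (reactants):
  C-H: 4 × 423 = 1692
  C=C: 1 × 599 = 599
  O=O: 3 × 515 = 1545
  Σ(broken) = 3836 kJ
Bonds formed (products):
  C=O: 4 × 788 = 3152
  O-H: 4 × 457 = 1828
  Σ(formed) = 4980 kJ
ΔH = Σ(broken) − Σ(formed) = 3836 − 4980 = −1144 kJ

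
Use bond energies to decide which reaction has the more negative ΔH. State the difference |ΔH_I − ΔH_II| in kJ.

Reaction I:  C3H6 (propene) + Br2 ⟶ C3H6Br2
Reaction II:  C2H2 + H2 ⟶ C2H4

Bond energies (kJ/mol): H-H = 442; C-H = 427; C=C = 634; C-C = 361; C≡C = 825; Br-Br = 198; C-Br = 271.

Reaction I:
  Bonds broken (reactants):
    Br-Br: 1 × 198 = 198
    C-C: 1 × 361 = 361
    C-H: 6 × 427 = 2562
    C=C: 1 × 634 = 634
    Σ(broken) = 3755 kJ
  Bonds formed (products):
    C-Br: 2 × 271 = 542
    C-C: 2 × 361 = 722
    C-H: 6 × 427 = 2562
    Σ(formed) = 3826 kJ
  ΔH_I = 3755 − 3826 = −71 kJ
Reaction II:
  Bonds broken (reactants):
    C≡C: 1 × 825 = 825
    C-H: 2 × 427 = 854
    H-H: 1 × 442 = 442
    Σ(broken) = 2121 kJ
  Bonds formed (products):
    C-H: 4 × 427 = 1708
    C=C: 1 × 634 = 634
    Σ(formed) = 2342 kJ
  ΔH_II = 2121 − 2342 = −221 kJ
ΔH_I − ΔH_II = +150 kJ, so reaction II has the more negative ΔH; |ΔH_I − ΔH_II| = 150 kJ.

Reaction II, by 150 kJ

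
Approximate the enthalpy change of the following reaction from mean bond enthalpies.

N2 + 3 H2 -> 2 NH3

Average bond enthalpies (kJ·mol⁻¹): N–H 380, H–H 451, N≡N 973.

ΔH ≈ +46 kJ

Bonds broken (reactants):
  H–H: 3 × 451 = 1353
  N≡N: 1 × 973 = 973
  Σ(broken) = 2326 kJ
Bonds formed (products):
  N–H: 6 × 380 = 2280
  Σ(formed) = 2280 kJ
ΔH = Σ(broken) − Σ(formed) = 2326 − 2280 = +46 kJ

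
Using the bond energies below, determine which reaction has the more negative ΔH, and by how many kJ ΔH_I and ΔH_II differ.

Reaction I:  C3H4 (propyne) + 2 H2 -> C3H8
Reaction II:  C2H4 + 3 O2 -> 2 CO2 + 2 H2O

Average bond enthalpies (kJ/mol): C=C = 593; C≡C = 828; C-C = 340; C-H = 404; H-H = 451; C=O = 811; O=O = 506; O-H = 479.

Reaction II, by 1207 kJ

Reaction I:
  Bonds broken (reactants):
    C≡C: 1 × 828 = 828
    C-C: 1 × 340 = 340
    C-H: 4 × 404 = 1616
    H-H: 2 × 451 = 902
    Σ(broken) = 3686 kJ
  Bonds formed (products):
    C-C: 2 × 340 = 680
    C-H: 8 × 404 = 3232
    Σ(formed) = 3912 kJ
  ΔH_I = 3686 − 3912 = −226 kJ
Reaction II:
  Bonds broken (reactants):
    C-H: 4 × 404 = 1616
    C=C: 1 × 593 = 593
    O=O: 3 × 506 = 1518
    Σ(broken) = 3727 kJ
  Bonds formed (products):
    C=O: 4 × 811 = 3244
    O-H: 4 × 479 = 1916
    Σ(formed) = 5160 kJ
  ΔH_II = 3727 − 5160 = −1433 kJ
ΔH_I − ΔH_II = +1207 kJ, so reaction II has the more negative ΔH; |ΔH_I − ΔH_II| = 1207 kJ.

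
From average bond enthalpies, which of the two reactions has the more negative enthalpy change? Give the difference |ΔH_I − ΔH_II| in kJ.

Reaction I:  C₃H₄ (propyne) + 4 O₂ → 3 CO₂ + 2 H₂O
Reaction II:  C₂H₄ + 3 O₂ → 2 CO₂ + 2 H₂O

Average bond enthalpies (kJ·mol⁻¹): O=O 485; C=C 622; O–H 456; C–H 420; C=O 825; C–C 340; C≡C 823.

Reaction I:
  Bonds broken (reactants):
    C≡C: 1 × 823 = 823
    C–C: 1 × 340 = 340
    C–H: 4 × 420 = 1680
    O=O: 4 × 485 = 1940
    Σ(broken) = 4783 kJ
  Bonds formed (products):
    C=O: 6 × 825 = 4950
    O–H: 4 × 456 = 1824
    Σ(formed) = 6774 kJ
  ΔH_I = 4783 − 6774 = −1991 kJ
Reaction II:
  Bonds broken (reactants):
    C–H: 4 × 420 = 1680
    C=C: 1 × 622 = 622
    O=O: 3 × 485 = 1455
    Σ(broken) = 3757 kJ
  Bonds formed (products):
    C=O: 4 × 825 = 3300
    O–H: 4 × 456 = 1824
    Σ(formed) = 5124 kJ
  ΔH_II = 3757 − 5124 = −1367 kJ
ΔH_I − ΔH_II = −624 kJ, so reaction I has the more negative ΔH; |ΔH_I − ΔH_II| = 624 kJ.

Reaction I, by 624 kJ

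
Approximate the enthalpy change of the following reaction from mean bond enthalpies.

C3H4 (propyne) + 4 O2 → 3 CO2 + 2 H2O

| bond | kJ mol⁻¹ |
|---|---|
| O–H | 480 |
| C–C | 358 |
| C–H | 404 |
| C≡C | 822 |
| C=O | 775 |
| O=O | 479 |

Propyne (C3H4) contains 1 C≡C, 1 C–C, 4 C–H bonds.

Bonds broken (reactants):
  C≡C: 1 × 822 = 822
  C–C: 1 × 358 = 358
  C–H: 4 × 404 = 1616
  O=O: 4 × 479 = 1916
  Σ(broken) = 4712 kJ
Bonds formed (products):
  C=O: 6 × 775 = 4650
  O–H: 4 × 480 = 1920
  Σ(formed) = 6570 kJ
ΔH = Σ(broken) − Σ(formed) = 4712 − 6570 = −1858 kJ

ΔH ≈ −1858 kJ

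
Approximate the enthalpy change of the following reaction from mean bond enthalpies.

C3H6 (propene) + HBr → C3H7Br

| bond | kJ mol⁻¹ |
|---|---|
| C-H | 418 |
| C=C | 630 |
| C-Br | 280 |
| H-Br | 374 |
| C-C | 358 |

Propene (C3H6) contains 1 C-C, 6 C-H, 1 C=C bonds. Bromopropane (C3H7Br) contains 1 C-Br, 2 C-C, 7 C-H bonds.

Bonds broken (reactants):
  C-C: 1 × 358 = 358
  C-H: 6 × 418 = 2508
  C=C: 1 × 630 = 630
  H-Br: 1 × 374 = 374
  Σ(broken) = 3870 kJ
Bonds formed (products):
  C-Br: 1 × 280 = 280
  C-C: 2 × 358 = 716
  C-H: 7 × 418 = 2926
  Σ(formed) = 3922 kJ
ΔH = Σ(broken) − Σ(formed) = 3870 − 3922 = −52 kJ

ΔH ≈ −52 kJ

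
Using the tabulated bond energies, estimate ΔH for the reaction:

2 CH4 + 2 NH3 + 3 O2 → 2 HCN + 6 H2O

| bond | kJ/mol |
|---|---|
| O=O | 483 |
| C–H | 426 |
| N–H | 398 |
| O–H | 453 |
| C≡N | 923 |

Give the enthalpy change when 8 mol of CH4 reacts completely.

Bonds broken (reactants):
  C–H: 8 × 426 = 3408
  N–H: 6 × 398 = 2388
  O=O: 3 × 483 = 1449
  Σ(broken) = 7245 kJ
Bonds formed (products):
  C≡N: 2 × 923 = 1846
  C–H: 2 × 426 = 852
  O–H: 12 × 453 = 5436
  Σ(formed) = 8134 kJ
ΔH = Σ(broken) − Σ(formed) = 7245 − 8134 = −889 kJ
For 4× the reaction as written: 4 × (−889) = −3556 kJ

ΔH = −3556 kJ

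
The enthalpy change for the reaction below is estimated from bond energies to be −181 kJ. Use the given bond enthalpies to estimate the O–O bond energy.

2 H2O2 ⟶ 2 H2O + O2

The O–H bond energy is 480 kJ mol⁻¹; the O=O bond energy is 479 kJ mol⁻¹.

D(O–O) ≈ 149 kJ/mol

Let D be the O–O bond energy.
Σ(broken) = 4×480 + 2×D = 1920 + 2D
Σ(formed) = 4×480 + 1×479 = 2399
ΔH = Σ(broken) − Σ(formed) = (1920 + 2D) − (2399) = −479 + 2D
Setting this equal to −181 kJ gives 2D = 298, so D = 149 kJ/mol.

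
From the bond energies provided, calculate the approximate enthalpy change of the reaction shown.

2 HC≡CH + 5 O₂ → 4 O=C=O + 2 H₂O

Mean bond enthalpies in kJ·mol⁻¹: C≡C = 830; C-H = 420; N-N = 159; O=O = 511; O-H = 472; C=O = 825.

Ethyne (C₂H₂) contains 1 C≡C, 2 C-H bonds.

Bonds broken (reactants):
  C≡C: 2 × 830 = 1660
  C-H: 4 × 420 = 1680
  O=O: 5 × 511 = 2555
  Σ(broken) = 5895 kJ
Bonds formed (products):
  C=O: 8 × 825 = 6600
  O-H: 4 × 472 = 1888
  Σ(formed) = 8488 kJ
ΔH = Σ(broken) − Σ(formed) = 5895 − 8488 = −2593 kJ

ΔH ≈ −2593 kJ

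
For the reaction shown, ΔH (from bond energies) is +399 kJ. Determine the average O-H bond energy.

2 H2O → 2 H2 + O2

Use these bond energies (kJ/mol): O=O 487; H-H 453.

Let D be the O-H bond energy.
Σ(broken) = 4×D = 4D
Σ(formed) = 2×453 + 1×487 = 1393
ΔH = Σ(broken) − Σ(formed) = (4D) − (1393) = −1393 + 4D
Setting this equal to +399 kJ gives 4D = 1792, so D = 448 kJ/mol.

D(O-H) ≈ 448 kJ/mol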